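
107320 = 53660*2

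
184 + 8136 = 8320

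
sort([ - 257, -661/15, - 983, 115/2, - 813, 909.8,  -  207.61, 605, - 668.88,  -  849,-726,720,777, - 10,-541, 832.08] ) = [ - 983, - 849,-813, - 726,-668.88, - 541, -257,-207.61,  -  661/15,- 10, 115/2, 605,720, 777, 832.08,  909.8] 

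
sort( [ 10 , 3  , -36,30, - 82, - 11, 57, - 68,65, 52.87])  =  [ - 82,- 68,  -  36, - 11, 3, 10, 30, 52.87,57,65]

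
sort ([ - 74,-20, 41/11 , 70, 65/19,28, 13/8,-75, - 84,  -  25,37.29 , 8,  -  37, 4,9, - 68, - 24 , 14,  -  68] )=[ - 84,-75, - 74, - 68, - 68, - 37 , - 25, - 24, - 20, 13/8,65/19,41/11,4,  8, 9 , 14,28,37.29, 70] 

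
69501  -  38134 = 31367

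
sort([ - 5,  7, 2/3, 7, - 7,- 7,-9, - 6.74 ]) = [ - 9, - 7, - 7, - 6.74 , - 5, 2/3, 7, 7 ]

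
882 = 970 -88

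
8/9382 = 4/4691 = 0.00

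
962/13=74= 74.00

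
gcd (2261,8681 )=1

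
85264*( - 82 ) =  - 6991648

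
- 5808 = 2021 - 7829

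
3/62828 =3/62828 = 0.00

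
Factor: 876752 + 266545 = 3^2*127033^1 =1143297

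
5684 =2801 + 2883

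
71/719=71/719 = 0.10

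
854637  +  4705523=5560160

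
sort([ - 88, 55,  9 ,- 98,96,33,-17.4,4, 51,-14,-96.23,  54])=[ - 98, - 96.23 , - 88,-17.4, - 14, 4,  9,33, 51,54,55,96]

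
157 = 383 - 226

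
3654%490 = 224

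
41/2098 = 41/2098= 0.02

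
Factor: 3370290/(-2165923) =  - 2^1*3^1*5^1*7^1*11^1*29^( -1 )*1459^1*74687^(-1 )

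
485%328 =157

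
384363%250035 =134328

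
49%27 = 22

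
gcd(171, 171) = 171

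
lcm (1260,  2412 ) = 84420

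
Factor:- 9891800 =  - 2^3 * 5^2*49459^1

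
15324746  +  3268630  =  18593376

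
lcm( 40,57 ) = 2280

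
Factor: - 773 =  - 773^1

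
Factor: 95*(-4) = -380= - 2^2*5^1*19^1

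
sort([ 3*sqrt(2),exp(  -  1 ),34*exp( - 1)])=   [ exp( - 1), 3*sqrt( 2), 34*exp( - 1) ]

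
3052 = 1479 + 1573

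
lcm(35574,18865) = 1245090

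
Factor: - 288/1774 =  -  144/887 = - 2^4*3^2 * 887^( - 1)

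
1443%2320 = 1443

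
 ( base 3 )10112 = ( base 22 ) 47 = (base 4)1133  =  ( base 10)95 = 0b1011111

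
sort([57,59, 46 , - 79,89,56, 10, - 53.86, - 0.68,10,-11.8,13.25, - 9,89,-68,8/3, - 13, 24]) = [-79, - 68, - 53.86,- 13, - 11.8,  -  9, - 0.68,8/3, 10,10,13.25, 24,46, 56,57,59,89,89] 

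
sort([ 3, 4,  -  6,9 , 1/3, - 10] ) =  [ - 10,  -  6, 1/3, 3,4,9] 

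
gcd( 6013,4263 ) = 7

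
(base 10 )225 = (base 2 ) 11100001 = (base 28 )81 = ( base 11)195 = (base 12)169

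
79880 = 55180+24700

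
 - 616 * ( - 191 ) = 117656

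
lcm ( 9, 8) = 72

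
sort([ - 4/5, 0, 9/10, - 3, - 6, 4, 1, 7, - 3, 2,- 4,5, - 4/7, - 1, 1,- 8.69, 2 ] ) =[ - 8.69, - 6, - 4, - 3, - 3, - 1, - 4/5, - 4/7,  0, 9/10,1, 1,  2, 2, 4, 5, 7 ] 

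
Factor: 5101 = 5101^1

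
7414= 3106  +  4308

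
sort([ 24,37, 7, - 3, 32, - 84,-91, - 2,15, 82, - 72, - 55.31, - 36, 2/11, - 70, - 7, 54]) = [ - 91, - 84, - 72, - 70,-55.31 , - 36,-7, - 3, - 2,2/11,7, 15, 24 , 32,37,54,82 ] 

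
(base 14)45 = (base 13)49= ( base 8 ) 75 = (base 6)141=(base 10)61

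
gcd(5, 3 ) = 1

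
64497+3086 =67583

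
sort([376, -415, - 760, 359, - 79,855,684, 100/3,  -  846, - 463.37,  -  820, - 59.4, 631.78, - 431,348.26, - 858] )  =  [ - 858, - 846, - 820,-760, - 463.37,  -  431, - 415, - 79, - 59.4,100/3,  348.26,359,376,  631.78,684, 855]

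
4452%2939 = 1513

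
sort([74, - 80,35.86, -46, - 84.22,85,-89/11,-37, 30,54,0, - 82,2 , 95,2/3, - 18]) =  [  -  84.22  , - 82, - 80, - 46, - 37, - 18,-89/11,0, 2/3,  2,30, 35.86,54,  74,85,95] 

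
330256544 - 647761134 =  - 317504590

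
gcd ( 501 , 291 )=3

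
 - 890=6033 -6923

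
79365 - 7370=71995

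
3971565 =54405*73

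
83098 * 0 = 0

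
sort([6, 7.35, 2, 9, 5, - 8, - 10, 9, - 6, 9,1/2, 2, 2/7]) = [- 10, - 8, - 6, 2/7, 1/2, 2 , 2, 5, 6, 7.35,9, 9, 9 ]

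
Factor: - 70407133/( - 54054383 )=73^(- 1)*109^1*181^(-1)*4091^( - 1 )*645937^1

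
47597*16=761552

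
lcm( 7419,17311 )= 51933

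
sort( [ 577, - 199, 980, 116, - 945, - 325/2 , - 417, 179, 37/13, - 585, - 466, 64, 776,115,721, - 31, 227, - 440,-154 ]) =[ - 945 , - 585, - 466, - 440,-417,-199, - 325/2, - 154, - 31,37/13,64, 115,116,179, 227, 577,  721, 776,  980]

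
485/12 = 485/12 = 40.42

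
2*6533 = 13066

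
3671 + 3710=7381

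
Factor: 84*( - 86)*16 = -2^7*3^1*7^1*43^1  =  - 115584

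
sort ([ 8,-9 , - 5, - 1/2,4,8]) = [ - 9,  -  5, - 1/2, 4,  8, 8]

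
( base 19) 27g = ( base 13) 520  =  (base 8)1547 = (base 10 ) 871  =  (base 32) r7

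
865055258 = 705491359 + 159563899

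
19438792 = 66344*293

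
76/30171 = 76/30171   =  0.00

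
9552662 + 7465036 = 17017698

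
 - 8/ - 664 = 1/83 = 0.01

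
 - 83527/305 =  - 83527/305 = -273.86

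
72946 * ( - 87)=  - 6346302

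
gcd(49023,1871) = 1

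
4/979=4/979 = 0.00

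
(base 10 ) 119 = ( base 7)230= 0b1110111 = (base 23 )54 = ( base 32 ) 3N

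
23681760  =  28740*824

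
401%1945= 401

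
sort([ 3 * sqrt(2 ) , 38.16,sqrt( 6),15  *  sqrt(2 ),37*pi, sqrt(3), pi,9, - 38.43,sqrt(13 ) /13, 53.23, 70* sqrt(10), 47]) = [ - 38.43,sqrt(13) /13, sqrt(3 ),sqrt( 6), pi,3*sqrt( 2 ), 9 , 15*sqrt( 2),38.16, 47,53.23, 37 * pi,70*sqrt( 10 ) ] 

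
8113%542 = 525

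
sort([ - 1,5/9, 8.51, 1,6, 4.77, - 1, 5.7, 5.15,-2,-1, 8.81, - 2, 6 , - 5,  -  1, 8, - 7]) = [ - 7, - 5,  -  2, - 2, - 1, - 1, - 1,-1, 5/9, 1,4.77,5.15, 5.7, 6,  6, 8,8.51, 8.81 ]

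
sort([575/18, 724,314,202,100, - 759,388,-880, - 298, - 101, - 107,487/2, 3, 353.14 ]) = [ - 880, - 759,-298,  -  107, - 101, 3,575/18,100,202 , 487/2,314,  353.14,388, 724 ]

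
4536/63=72 = 72.00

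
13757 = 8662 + 5095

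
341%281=60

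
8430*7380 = 62213400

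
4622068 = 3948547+673521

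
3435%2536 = 899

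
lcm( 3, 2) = 6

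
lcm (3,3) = 3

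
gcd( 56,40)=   8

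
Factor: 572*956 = 2^4*11^1*13^1*239^1=546832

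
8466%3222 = 2022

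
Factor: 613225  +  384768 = 23^1*43391^1 = 997993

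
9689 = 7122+2567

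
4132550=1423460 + 2709090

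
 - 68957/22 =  - 3135+13/22 = - 3134.41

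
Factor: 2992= 2^4*11^1*17^1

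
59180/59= 1003 + 3/59 = 1003.05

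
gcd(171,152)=19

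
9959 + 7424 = 17383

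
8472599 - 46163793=-37691194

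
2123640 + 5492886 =7616526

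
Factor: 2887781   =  13^1*222137^1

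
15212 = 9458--5754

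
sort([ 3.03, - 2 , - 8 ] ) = [ - 8, - 2,3.03]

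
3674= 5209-1535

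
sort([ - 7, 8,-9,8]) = [ - 9,-7, 8 , 8 ] 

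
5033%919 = 438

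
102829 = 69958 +32871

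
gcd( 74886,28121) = 1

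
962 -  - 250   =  1212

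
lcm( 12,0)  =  0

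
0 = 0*506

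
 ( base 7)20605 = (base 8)11755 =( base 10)5101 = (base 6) 35341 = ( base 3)20222221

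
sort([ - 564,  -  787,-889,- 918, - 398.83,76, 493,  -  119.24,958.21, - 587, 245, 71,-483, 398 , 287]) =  [ - 918, - 889, - 787,-587 , - 564, - 483, - 398.83,  -  119.24, 71, 76, 245, 287, 398,493, 958.21]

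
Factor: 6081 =3^1*2027^1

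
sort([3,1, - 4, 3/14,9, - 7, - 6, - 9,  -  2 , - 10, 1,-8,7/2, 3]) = [ - 10 , - 9, - 8, - 7, - 6, - 4, - 2,3/14,1,1, 3,3,7/2,9]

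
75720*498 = 37708560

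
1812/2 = 906 = 906.00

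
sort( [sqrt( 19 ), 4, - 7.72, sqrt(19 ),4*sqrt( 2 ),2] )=[-7.72, 2,  4, sqrt(19), sqrt( 19),4* sqrt (2) ]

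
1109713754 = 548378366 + 561335388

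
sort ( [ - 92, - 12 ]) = [ - 92,-12]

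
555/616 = 555/616= 0.90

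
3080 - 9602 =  - 6522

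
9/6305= 9/6305=0.00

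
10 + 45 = 55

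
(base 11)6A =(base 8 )114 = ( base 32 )2c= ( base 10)76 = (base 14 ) 56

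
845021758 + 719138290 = 1564160048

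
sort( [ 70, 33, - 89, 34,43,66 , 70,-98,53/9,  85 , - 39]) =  [-98, - 89, - 39, 53/9, 33,  34,43  ,  66,70  ,  70,85]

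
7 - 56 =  - 49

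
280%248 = 32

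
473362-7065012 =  - 6591650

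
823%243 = 94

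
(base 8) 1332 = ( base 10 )730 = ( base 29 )P5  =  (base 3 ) 1000001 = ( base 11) 604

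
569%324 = 245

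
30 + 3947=3977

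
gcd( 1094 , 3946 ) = 2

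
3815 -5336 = - 1521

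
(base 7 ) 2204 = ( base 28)104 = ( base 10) 788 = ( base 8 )1424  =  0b1100010100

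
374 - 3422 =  - 3048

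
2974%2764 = 210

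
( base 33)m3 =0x2D9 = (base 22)1B3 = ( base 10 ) 729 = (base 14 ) 3A1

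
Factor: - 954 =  -2^1*3^2*53^1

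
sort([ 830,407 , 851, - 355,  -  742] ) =[ - 742, - 355,407, 830, 851 ]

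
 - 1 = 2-3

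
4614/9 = 1538/3  =  512.67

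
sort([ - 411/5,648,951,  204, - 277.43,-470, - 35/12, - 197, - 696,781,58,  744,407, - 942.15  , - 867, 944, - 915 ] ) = [ - 942.15, - 915,-867 , - 696,  -  470,-277.43, - 197,-411/5, - 35/12, 58,  204, 407,648 , 744, 781,944,951]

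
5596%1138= 1044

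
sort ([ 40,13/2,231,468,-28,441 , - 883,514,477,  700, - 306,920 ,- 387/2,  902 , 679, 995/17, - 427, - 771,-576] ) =[ - 883, - 771, - 576, - 427,-306, - 387/2, - 28,13/2,  40,  995/17 , 231, 441,468, 477,514, 679, 700 , 902,920]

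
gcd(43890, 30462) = 6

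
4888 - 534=4354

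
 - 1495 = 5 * ( - 299)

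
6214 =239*26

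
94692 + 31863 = 126555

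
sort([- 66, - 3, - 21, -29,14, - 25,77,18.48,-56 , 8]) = [-66, - 56, - 29,  -  25, - 21, - 3, 8,14,18.48, 77]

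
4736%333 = 74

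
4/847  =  4/847=0.00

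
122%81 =41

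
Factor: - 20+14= - 2^1*3^1  =  - 6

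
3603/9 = 400 + 1/3 = 400.33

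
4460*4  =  17840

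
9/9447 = 3/3149 = 0.00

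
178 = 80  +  98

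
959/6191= 959/6191 = 0.15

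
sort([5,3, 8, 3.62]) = [3 , 3.62,5, 8 ]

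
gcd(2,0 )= 2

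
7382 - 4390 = 2992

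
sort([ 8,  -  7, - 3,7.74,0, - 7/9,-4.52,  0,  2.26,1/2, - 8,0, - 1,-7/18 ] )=[ - 8,- 7, - 4.52, - 3,-1, - 7/9 , - 7/18, 0,0,0, 1/2,2.26,7.74, 8 ] 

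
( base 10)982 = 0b1111010110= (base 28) 172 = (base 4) 33112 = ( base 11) 813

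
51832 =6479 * 8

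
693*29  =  20097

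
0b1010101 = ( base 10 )85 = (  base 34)2H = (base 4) 1111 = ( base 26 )37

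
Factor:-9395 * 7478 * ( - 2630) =2^2*5^2*263^1*1879^1*3739^1 =184772780300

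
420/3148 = 105/787=0.13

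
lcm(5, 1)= 5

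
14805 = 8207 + 6598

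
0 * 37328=0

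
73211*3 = 219633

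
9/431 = 9/431 = 0.02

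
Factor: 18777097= 113^1*166169^1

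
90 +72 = 162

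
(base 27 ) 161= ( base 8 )1574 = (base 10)892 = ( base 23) 1fi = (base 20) 24c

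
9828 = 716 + 9112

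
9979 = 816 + 9163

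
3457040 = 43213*80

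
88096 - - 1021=89117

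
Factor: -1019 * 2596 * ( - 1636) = 2^4*11^1 * 59^1*409^1 * 1019^1 =4327750064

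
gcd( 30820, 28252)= 4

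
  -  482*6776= - 3266032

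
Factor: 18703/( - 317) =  - 59^1 = - 59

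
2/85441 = 2/85441=0.00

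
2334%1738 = 596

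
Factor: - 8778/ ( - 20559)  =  38/89 =2^1*19^1*89^( - 1)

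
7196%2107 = 875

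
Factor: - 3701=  - 3701^1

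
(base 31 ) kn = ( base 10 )643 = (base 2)1010000011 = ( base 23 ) 14m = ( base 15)2cd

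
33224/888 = 4153/111 = 37.41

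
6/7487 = 6/7487 = 0.00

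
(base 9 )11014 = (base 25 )BH3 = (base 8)16207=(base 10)7303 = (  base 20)i53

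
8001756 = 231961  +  7769795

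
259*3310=857290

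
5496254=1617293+3878961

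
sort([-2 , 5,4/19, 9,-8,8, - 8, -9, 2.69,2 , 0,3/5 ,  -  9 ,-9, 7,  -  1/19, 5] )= [  -  9, - 9, - 9 , - 8, - 8,-2,  -  1/19, 0, 4/19,3/5,2 , 2.69 , 5, 5,7 , 8,9]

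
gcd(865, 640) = 5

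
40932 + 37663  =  78595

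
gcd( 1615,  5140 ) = 5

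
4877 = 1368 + 3509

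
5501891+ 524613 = 6026504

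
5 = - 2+7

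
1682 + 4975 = 6657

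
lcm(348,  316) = 27492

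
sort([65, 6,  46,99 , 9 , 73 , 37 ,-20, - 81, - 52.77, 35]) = [-81 ,-52.77 , - 20,6,9, 35,  37,46,65,73,  99 ] 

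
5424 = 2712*2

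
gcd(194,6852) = 2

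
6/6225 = 2/2075 = 0.00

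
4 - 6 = - 2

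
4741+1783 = 6524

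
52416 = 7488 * 7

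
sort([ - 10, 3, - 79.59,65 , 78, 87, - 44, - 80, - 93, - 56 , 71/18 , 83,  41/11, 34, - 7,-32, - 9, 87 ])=[  -  93 , - 80,-79.59,-56 ,-44, - 32,-10, - 9, - 7, 3, 41/11,71/18, 34 , 65 , 78,83,87  ,  87]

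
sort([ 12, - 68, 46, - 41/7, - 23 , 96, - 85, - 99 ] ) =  [ - 99, -85, - 68 , - 23, - 41/7, 12,46, 96 ]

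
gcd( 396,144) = 36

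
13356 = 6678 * 2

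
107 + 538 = 645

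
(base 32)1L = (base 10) 53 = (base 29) 1o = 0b110101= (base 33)1K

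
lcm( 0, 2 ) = 0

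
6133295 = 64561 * 95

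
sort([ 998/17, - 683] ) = [ - 683, 998/17]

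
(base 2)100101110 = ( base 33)95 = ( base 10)302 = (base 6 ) 1222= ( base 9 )365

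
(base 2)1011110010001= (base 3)22021110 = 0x1791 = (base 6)43533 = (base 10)6033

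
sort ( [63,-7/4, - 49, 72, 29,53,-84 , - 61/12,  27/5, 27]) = [ - 84,-49, - 61/12,  -  7/4,27/5 , 27, 29, 53, 63,72]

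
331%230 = 101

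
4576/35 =4576/35=130.74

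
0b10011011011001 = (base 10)9945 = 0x26D9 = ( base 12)5909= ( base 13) 46B0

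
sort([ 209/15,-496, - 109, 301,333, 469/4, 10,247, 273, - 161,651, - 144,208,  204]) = [ - 496,- 161, - 144, - 109, 10,209/15,469/4,204,208,247,273, 301,333,  651]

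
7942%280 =102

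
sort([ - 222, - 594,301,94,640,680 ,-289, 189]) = [-594,- 289 , - 222, 94, 189, 301,640,  680]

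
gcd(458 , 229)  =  229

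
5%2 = 1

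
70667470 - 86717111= - 16049641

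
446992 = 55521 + 391471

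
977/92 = 10 + 57/92 = 10.62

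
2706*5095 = 13787070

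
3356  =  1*3356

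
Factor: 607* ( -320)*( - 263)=51085120=2^6*5^1*263^1*607^1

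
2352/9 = 784/3 = 261.33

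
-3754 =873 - 4627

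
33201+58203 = 91404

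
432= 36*12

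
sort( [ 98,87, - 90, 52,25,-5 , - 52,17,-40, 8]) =[-90,  -  52,-40,-5,8,17,25,52,87,98]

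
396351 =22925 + 373426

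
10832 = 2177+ 8655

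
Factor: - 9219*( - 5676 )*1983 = 2^2*3^3*7^1*11^1*43^1 * 439^1*661^1 =103764528252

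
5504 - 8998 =  -  3494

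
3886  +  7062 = 10948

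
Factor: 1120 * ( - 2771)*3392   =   - 10527139840 = -2^11*5^1*7^1*17^1*53^1* 163^1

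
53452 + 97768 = 151220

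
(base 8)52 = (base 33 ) 19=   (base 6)110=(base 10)42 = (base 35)17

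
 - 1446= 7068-8514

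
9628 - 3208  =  6420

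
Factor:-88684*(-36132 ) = 3204330288=2^4*3^1*3011^1*22171^1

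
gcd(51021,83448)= 9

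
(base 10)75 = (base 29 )2h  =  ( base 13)5a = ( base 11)69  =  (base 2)1001011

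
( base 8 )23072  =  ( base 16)263A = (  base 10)9786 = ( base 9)14373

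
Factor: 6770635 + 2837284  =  9607919 =199^1*48281^1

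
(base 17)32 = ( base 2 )110101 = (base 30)1N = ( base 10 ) 53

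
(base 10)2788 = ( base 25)4bd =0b101011100100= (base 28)3FG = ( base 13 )1366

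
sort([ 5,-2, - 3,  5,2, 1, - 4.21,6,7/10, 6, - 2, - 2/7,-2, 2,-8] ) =[ - 8, - 4.21, - 3, - 2, - 2, - 2, - 2/7,7/10,1,  2, 2,5,5,6,6]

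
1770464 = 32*55327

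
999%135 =54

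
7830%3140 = 1550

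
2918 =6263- 3345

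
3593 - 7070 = -3477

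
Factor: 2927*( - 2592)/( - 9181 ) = 2^5 * 3^4*2927^1*9181^(-1) = 7586784/9181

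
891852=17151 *52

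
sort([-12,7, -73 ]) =[ - 73, - 12, 7 ] 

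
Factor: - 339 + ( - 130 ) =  - 469 = - 7^1 * 67^1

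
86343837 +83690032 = 170033869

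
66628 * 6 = 399768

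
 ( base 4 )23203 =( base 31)nq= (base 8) 1343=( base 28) qb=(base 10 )739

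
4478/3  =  1492  +  2/3 = 1492.67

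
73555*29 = 2133095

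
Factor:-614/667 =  - 2^1*23^(-1)*29^(-1)*307^1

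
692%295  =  102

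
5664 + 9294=14958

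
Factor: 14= 2^1*7^1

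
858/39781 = 858/39781 = 0.02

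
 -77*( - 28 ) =2156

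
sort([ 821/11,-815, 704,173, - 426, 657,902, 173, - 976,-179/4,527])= [-976, - 815 , - 426, - 179/4,821/11, 173,173,527,657,704,902]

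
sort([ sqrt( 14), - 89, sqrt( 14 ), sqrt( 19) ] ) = [- 89, sqrt(14), sqrt( 14), sqrt( 19 ) ] 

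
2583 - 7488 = - 4905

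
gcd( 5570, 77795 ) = 5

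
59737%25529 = 8679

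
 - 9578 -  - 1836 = -7742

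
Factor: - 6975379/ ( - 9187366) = 2^( - 1)*4593683^( - 1)*6975379^1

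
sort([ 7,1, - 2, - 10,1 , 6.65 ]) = [ - 10, -2,  1, 1,6.65, 7]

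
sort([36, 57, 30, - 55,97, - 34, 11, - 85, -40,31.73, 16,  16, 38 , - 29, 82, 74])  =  [-85, - 55, - 40, - 34, - 29, 11, 16,16, 30,  31.73, 36,38, 57,74,82,97]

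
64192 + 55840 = 120032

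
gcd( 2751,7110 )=3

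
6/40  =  3/20 = 0.15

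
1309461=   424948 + 884513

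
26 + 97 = 123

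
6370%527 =46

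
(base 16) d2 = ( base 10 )210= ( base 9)253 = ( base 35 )60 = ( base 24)8I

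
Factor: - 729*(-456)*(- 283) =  - 2^3*3^7*19^1*283^1 = - 94075992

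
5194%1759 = 1676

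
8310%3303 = 1704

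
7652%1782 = 524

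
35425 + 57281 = 92706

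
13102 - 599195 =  -586093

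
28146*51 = 1435446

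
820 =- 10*( - 82)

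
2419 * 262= 633778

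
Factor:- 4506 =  - 2^1 * 3^1*751^1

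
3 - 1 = 2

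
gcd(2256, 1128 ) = 1128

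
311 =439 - 128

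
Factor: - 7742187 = -3^2*53^1*  16231^1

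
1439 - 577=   862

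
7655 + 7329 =14984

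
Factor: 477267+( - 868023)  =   - 390756  =  - 2^2 * 3^1 * 32563^1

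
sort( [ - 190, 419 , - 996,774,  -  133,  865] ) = [-996, - 190,- 133,  419,774, 865]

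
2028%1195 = 833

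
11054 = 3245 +7809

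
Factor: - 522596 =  - 2^2 * 130649^1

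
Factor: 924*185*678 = 2^3*3^2*5^1*7^1*11^1*37^1* 113^1=115897320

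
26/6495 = 26/6495 = 0.00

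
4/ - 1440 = - 1/360 = - 0.00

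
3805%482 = 431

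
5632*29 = 163328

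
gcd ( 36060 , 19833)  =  1803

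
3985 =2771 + 1214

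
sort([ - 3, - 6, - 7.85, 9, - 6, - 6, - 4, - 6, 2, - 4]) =[ - 7.85,  -  6,-6,-6, - 6, - 4, - 4, - 3, 2, 9]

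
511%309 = 202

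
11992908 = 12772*939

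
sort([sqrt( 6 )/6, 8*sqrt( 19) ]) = [sqrt( 6)/6, 8*sqrt( 19)] 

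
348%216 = 132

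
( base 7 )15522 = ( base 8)10431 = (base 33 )40L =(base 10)4377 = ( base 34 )3QP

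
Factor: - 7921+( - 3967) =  - 11888 = - 2^4*743^1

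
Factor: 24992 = 2^5*11^1*71^1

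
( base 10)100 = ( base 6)244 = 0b1100100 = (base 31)37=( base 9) 121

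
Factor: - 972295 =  - 5^1  *  163^1 * 1193^1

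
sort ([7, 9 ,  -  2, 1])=[ - 2,1 , 7, 9]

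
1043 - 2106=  - 1063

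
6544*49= 320656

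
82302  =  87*946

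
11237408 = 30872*364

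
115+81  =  196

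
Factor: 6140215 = 5^1*67^1*18329^1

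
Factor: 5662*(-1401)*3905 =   -  30976264110 = - 2^1 * 3^1 * 5^1*11^1*19^1*71^1*149^1*467^1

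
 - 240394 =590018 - 830412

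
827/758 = 1+69/758 = 1.09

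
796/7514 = 398/3757 = 0.11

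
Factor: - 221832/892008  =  -3^1*79^1*953^ (  -  1) = - 237/953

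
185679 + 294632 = 480311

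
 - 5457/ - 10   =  545  +  7/10= 545.70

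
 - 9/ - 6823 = 9/6823 =0.00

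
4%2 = 0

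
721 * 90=64890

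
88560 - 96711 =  - 8151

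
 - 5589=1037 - 6626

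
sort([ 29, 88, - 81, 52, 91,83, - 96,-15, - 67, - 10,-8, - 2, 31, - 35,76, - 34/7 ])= [ - 96  , - 81,-67, - 35, - 15,  -  10, - 8, - 34/7, - 2, 29,31,52, 76,  83  ,  88, 91]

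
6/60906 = 1/10151 = 0.00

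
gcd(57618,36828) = 594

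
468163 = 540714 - 72551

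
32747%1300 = 247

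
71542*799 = 57162058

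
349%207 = 142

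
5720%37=22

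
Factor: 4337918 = 2^1*13^1*166843^1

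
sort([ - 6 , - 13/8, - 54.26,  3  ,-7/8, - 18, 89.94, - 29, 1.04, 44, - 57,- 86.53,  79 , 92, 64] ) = [ - 86.53, - 57, - 54.26, - 29, - 18, - 6 , - 13/8, - 7/8 , 1.04, 3, 44,64,79, 89.94, 92 ]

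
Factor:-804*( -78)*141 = 2^3*3^3*13^1 * 47^1*67^1 = 8842392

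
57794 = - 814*( - 71)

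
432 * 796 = 343872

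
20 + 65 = 85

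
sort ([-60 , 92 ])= [ - 60,92] 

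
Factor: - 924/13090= - 2^1*3^1 * 5^ ( - 1)*17^( - 1)  =  - 6/85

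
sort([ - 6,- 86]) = [ - 86, - 6] 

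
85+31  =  116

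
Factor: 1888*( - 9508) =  - 17951104 = - 2^7 * 59^1*2377^1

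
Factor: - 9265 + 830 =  - 5^1*7^1*241^1 = - 8435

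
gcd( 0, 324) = 324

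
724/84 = 181/21 = 8.62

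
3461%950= 611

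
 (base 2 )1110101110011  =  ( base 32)7bj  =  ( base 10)7539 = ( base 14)2a67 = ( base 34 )6HP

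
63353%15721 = 469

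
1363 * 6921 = 9433323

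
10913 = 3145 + 7768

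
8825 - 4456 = 4369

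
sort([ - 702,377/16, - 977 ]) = [-977, - 702, 377/16 ] 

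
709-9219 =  - 8510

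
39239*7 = 274673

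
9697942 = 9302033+395909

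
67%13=2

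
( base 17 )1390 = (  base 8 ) 13455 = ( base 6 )43245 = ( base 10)5933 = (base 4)1130231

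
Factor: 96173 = 7^1*11^1*1249^1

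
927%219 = 51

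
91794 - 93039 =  - 1245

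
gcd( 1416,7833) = 3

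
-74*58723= - 4345502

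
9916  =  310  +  9606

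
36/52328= 9/13082 = 0.00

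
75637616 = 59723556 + 15914060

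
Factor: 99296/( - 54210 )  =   - 49648/27105 = - 2^4 * 3^(- 1)*5^( - 1 ) * 13^( - 1 ) * 29^1 * 107^1*139^( - 1 )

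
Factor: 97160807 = 229^1*337^1 * 1259^1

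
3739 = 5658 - 1919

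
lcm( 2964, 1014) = 38532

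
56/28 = 2 = 2.00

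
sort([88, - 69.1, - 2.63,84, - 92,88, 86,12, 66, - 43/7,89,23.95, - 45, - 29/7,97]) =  [ - 92 , - 69.1,-45, - 43/7,  -  29/7, - 2.63,12 , 23.95,66,84, 86,  88 , 88,89,  97]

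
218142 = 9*24238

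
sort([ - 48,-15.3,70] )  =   [ - 48,-15.3,70]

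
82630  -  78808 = 3822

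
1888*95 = 179360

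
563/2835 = 563/2835 = 0.20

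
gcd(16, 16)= 16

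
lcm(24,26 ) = 312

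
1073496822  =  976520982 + 96975840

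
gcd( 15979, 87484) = 1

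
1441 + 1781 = 3222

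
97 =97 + 0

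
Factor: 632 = 2^3*79^1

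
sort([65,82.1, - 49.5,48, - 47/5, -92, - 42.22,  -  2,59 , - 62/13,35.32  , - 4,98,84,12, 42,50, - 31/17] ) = [ - 92, - 49.5, - 42.22,  -  47/5, - 62/13, - 4, - 2, - 31/17, 12, 35.32, 42,48, 50,59,65,82.1,84,98] 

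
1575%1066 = 509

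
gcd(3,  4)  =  1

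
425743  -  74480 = 351263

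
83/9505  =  83/9505 = 0.01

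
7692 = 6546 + 1146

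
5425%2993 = 2432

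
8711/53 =164 + 19/53 = 164.36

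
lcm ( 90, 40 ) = 360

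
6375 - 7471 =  - 1096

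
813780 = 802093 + 11687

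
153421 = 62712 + 90709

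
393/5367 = 131/1789 = 0.07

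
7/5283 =7/5283 = 0.00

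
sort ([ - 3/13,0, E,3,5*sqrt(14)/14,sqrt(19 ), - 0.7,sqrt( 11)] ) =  [ - 0.7,  -  3/13,0, 5*sqrt( 14)/14,E,3,sqrt(11 ),sqrt(19 )]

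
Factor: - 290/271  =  -2^1 *5^1*29^1*271^( - 1 ) 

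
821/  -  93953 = - 1 + 93132/93953=   -0.01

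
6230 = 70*89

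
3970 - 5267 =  - 1297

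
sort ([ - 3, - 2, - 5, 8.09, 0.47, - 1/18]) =[ - 5, -3, - 2,-1/18, 0.47,8.09]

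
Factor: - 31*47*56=  -  2^3 * 7^1 * 31^1*47^1 = - 81592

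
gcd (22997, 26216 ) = 29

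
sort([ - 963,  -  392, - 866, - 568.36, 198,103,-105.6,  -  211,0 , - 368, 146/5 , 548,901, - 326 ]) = [ - 963, - 866, - 568.36, - 392, - 368,  -  326,-211, - 105.6, 0 , 146/5, 103, 198,  548,901]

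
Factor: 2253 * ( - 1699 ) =  -  3827847= - 3^1*751^1*1699^1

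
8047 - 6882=1165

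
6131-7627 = - 1496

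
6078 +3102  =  9180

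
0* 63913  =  0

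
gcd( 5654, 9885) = 1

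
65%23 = 19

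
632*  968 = 611776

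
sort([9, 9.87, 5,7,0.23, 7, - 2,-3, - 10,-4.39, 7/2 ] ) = [-10, - 4.39,-3 , - 2, 0.23, 7/2,5, 7,7 , 9, 9.87 ]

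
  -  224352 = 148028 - 372380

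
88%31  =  26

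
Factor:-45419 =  - 11^1*4129^1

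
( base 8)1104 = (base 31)im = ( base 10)580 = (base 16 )244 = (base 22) 148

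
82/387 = 82/387 = 0.21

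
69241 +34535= 103776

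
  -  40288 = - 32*1259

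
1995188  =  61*32708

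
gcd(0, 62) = 62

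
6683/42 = 159 + 5/42   =  159.12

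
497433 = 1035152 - 537719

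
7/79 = 7/79 = 0.09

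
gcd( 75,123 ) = 3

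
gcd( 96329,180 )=1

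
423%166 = 91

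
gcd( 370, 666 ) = 74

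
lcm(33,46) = 1518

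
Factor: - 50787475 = - 5^2*19^1* 106921^1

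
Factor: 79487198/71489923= 2^1*7^1*71^1*2801^(-1 )*25523^( - 1) * 79967^1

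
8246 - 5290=2956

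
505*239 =120695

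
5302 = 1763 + 3539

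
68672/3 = 68672/3 = 22890.67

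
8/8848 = 1/1106 = 0.00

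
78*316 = 24648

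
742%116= 46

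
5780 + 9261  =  15041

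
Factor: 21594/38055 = 2^1 * 5^( - 1)*43^(  -  1)* 61^1 =122/215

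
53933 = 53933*1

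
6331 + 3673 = 10004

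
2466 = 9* 274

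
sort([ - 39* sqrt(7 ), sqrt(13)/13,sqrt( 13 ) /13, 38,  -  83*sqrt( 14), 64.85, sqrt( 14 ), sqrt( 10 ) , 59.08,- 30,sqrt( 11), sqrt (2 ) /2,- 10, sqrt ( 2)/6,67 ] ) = [ - 83*sqrt( 14), -39*sqrt(  7),- 30,-10, sqrt( 2 ) /6, sqrt( 13 ) /13, sqrt( 13)/13,sqrt(2 ) /2,sqrt( 10 ), sqrt( 11),  sqrt (14 ), 38,  59.08 , 64.85,67]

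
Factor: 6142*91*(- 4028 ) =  - 2251337816= - 2^3*7^1*13^1*19^1*37^1*53^1  *83^1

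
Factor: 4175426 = 2^1*2087713^1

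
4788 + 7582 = 12370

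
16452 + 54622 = 71074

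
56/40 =1 + 2/5 = 1.40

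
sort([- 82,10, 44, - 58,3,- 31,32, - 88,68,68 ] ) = [  -  88, - 82, - 58,- 31,3, 10, 32,44,68,68]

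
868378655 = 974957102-106578447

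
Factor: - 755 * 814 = -2^1*5^1 * 11^1*37^1*151^1 = - 614570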